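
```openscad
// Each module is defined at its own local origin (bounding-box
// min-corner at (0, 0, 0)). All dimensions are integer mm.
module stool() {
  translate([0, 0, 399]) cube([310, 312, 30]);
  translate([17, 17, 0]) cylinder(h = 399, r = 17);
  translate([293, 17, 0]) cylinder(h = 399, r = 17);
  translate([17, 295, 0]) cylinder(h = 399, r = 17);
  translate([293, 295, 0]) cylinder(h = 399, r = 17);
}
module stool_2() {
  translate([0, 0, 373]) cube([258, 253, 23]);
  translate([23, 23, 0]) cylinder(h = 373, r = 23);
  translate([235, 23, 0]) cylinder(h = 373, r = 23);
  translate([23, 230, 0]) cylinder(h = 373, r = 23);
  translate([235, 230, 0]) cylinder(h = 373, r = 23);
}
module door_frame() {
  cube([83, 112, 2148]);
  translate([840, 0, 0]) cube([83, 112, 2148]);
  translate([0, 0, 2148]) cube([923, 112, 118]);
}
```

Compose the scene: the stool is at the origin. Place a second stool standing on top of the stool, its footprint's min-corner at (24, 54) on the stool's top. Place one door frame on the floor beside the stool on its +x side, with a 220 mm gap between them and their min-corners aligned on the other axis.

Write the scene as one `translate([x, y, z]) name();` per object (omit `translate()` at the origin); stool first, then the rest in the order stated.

stool();
translate([24, 54, 429]) stool_2();
translate([530, 0, 0]) door_frame();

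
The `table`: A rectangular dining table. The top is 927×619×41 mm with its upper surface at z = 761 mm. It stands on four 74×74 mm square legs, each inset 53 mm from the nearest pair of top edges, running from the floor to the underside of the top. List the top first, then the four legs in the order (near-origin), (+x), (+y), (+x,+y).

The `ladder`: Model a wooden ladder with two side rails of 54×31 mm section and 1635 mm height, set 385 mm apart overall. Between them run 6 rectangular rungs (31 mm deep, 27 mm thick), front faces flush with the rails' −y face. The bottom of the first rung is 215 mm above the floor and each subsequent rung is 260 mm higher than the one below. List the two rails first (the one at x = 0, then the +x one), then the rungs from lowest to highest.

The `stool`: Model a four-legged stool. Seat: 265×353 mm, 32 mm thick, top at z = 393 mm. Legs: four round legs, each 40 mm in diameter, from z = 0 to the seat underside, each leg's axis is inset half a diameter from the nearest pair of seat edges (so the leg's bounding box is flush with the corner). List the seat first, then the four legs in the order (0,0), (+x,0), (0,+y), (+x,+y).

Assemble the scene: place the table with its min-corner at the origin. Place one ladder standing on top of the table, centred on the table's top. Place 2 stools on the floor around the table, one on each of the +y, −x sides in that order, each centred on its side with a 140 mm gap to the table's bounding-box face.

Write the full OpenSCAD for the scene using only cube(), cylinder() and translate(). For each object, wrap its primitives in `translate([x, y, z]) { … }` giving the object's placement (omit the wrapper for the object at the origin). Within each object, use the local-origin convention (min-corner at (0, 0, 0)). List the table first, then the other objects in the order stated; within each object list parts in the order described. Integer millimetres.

translate([0, 0, 720]) cube([927, 619, 41]);
translate([53, 53, 0]) cube([74, 74, 720]);
translate([800, 53, 0]) cube([74, 74, 720]);
translate([53, 492, 0]) cube([74, 74, 720]);
translate([800, 492, 0]) cube([74, 74, 720]);
translate([271, 294, 761]) {
  cube([54, 31, 1635]);
  translate([331, 0, 0]) cube([54, 31, 1635]);
  translate([54, 0, 215]) cube([277, 31, 27]);
  translate([54, 0, 475]) cube([277, 31, 27]);
  translate([54, 0, 735]) cube([277, 31, 27]);
  translate([54, 0, 995]) cube([277, 31, 27]);
  translate([54, 0, 1255]) cube([277, 31, 27]);
  translate([54, 0, 1515]) cube([277, 31, 27]);
}
translate([331, 759, 0]) {
  translate([0, 0, 361]) cube([265, 353, 32]);
  translate([20, 20, 0]) cylinder(h = 361, r = 20);
  translate([245, 20, 0]) cylinder(h = 361, r = 20);
  translate([20, 333, 0]) cylinder(h = 361, r = 20);
  translate([245, 333, 0]) cylinder(h = 361, r = 20);
}
translate([-405, 133, 0]) {
  translate([0, 0, 361]) cube([265, 353, 32]);
  translate([20, 20, 0]) cylinder(h = 361, r = 20);
  translate([245, 20, 0]) cylinder(h = 361, r = 20);
  translate([20, 333, 0]) cylinder(h = 361, r = 20);
  translate([245, 333, 0]) cylinder(h = 361, r = 20);
}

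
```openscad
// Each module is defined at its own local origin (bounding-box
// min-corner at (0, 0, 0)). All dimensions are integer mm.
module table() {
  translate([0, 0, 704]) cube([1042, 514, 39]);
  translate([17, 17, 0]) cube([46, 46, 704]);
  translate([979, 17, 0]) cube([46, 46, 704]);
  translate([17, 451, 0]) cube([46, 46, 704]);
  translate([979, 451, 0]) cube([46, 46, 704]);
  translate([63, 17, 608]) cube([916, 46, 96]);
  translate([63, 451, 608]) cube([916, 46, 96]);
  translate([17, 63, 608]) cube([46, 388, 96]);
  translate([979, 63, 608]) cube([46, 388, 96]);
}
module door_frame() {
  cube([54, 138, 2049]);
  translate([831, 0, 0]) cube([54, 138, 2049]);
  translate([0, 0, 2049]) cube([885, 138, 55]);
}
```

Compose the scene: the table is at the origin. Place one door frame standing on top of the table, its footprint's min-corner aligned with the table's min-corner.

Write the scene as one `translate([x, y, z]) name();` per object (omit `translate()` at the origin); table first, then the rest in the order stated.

table();
translate([0, 0, 743]) door_frame();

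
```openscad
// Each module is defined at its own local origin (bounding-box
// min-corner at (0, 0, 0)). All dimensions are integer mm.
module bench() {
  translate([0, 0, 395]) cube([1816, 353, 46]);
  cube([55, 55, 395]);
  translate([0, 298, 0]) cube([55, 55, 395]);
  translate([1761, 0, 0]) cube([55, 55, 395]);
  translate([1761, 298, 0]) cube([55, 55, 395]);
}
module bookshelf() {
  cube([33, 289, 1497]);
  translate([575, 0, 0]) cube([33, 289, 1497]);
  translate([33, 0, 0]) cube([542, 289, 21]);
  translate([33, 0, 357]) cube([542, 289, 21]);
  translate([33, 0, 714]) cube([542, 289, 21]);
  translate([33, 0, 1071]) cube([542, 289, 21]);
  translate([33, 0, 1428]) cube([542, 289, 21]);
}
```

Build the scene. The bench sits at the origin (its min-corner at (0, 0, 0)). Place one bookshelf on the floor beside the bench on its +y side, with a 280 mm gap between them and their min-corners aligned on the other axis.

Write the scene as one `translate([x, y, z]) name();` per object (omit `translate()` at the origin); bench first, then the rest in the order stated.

bench();
translate([0, 633, 0]) bookshelf();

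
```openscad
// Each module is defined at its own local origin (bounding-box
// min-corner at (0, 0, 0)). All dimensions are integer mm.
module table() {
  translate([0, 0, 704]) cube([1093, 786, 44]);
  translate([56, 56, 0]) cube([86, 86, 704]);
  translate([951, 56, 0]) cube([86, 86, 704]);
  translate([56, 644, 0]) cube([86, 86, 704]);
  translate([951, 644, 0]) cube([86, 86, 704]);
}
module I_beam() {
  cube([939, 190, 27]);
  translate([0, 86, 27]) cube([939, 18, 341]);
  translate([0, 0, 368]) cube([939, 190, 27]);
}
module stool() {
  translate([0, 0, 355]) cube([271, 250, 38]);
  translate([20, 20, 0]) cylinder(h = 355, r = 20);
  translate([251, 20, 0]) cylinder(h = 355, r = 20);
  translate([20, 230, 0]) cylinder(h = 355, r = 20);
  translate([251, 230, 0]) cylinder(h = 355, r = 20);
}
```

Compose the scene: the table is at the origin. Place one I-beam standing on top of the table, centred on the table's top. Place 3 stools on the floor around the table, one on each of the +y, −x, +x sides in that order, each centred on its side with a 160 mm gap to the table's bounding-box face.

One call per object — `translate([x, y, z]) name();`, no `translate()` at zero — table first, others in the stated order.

table();
translate([77, 298, 748]) I_beam();
translate([411, 946, 0]) stool();
translate([-431, 268, 0]) stool();
translate([1253, 268, 0]) stool();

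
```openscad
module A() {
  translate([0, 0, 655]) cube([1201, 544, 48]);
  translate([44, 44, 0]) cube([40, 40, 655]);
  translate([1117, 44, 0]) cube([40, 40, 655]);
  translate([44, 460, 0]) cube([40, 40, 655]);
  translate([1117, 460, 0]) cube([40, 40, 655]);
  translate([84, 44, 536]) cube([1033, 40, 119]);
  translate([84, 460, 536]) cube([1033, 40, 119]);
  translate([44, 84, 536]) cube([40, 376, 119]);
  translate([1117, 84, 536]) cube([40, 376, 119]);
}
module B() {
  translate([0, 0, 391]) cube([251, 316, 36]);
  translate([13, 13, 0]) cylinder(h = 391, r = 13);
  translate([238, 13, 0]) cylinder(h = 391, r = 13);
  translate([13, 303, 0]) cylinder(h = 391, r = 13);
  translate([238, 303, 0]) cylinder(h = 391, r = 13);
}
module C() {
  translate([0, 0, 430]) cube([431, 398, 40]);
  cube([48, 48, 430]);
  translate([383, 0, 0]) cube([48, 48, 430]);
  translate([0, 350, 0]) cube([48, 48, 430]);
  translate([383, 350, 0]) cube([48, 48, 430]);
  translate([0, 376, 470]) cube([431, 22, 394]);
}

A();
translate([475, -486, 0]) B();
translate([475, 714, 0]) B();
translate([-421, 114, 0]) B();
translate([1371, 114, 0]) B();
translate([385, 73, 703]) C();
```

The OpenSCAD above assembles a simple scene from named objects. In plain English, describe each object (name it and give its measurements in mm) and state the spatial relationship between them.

A is a table: top 1201 mm (x) × 544 mm (y), 48 mm thick, upper face at z = 703 mm, on four 40×40 mm square legs, each inset 44 mm from the nearest pair of top edges, running from z = 0 to the bottom of the top. Four apron rails, 40 mm thick and 119 mm tall, run between adjacent legs with their top edges flush with the underside of the top and their outer faces flush with the legs' outer faces.

B is a four-legged stool. The seat is a 251×316×36 mm slab whose top surface is at z = 427 mm; four round legs, each 26 mm in diameter, run from the floor (z = 0) to the underside of the seat, each leg's axis is inset half a diameter from the nearest pair of seat edges (so the leg's bounding box is flush with the corner).

C is a chair: 431×398 mm seat, 40 mm thick, top at z = 470 mm, on four 48 mm square corner legs flush with the seat edges. A 22 mm thick backrest slab spans the full seat width, extending 394 mm above the seat top, its back face flush with the seat's +y edge.

Four stools sit around the table at the −y, +y, −x, +x sides. The chair is on top of the table, centred.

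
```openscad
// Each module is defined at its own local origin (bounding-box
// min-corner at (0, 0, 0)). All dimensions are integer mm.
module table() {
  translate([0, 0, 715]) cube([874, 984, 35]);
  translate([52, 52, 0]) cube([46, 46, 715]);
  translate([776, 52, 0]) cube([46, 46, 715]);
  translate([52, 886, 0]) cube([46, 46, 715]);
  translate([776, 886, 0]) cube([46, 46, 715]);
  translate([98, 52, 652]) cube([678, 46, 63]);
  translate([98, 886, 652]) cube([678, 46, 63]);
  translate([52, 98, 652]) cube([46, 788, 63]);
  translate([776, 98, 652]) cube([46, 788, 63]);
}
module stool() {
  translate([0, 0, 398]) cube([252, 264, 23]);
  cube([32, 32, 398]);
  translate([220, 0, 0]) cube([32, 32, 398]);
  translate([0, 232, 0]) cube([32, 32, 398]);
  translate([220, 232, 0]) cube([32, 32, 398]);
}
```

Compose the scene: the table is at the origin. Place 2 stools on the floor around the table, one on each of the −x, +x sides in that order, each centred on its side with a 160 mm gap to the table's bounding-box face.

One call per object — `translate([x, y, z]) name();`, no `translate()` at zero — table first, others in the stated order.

table();
translate([-412, 360, 0]) stool();
translate([1034, 360, 0]) stool();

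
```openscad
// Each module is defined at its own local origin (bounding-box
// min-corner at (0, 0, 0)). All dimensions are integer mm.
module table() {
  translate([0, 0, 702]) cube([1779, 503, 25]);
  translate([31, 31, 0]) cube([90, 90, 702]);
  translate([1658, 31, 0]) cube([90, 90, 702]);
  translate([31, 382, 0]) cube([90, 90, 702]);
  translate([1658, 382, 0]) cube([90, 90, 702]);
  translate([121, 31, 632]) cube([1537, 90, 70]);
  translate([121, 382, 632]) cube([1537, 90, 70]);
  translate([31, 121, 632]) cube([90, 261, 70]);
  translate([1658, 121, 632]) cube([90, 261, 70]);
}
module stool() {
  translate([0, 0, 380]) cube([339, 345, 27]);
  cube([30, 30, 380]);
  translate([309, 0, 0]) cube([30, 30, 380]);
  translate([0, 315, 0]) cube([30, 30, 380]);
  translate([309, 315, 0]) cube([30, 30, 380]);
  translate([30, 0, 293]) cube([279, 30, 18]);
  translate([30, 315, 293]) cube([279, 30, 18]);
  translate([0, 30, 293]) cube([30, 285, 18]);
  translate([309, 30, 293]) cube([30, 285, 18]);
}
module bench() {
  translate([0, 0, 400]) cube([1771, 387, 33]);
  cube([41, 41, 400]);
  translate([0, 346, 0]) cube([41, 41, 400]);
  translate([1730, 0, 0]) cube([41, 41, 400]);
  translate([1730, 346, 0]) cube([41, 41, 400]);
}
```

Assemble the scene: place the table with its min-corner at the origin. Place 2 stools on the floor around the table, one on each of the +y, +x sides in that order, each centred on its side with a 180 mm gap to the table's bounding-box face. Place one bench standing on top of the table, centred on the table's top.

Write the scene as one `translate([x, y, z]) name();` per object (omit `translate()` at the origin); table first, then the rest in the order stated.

table();
translate([720, 683, 0]) stool();
translate([1959, 79, 0]) stool();
translate([4, 58, 727]) bench();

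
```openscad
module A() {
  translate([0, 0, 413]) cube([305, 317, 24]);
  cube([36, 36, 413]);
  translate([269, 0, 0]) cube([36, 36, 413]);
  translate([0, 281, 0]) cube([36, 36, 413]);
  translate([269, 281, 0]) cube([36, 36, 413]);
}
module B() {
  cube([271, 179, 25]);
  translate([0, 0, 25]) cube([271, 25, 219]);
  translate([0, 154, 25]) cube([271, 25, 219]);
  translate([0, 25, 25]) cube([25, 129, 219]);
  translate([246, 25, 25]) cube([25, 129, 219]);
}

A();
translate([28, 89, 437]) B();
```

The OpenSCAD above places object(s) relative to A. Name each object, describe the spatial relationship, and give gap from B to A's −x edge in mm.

The open box's min-x is at 28; the stool's min-x is 0; gap = 28 mm.

A is a stool. B is an open box. The open box is on top of the stool. The gap from the open box to the stool's −x edge is 28 mm.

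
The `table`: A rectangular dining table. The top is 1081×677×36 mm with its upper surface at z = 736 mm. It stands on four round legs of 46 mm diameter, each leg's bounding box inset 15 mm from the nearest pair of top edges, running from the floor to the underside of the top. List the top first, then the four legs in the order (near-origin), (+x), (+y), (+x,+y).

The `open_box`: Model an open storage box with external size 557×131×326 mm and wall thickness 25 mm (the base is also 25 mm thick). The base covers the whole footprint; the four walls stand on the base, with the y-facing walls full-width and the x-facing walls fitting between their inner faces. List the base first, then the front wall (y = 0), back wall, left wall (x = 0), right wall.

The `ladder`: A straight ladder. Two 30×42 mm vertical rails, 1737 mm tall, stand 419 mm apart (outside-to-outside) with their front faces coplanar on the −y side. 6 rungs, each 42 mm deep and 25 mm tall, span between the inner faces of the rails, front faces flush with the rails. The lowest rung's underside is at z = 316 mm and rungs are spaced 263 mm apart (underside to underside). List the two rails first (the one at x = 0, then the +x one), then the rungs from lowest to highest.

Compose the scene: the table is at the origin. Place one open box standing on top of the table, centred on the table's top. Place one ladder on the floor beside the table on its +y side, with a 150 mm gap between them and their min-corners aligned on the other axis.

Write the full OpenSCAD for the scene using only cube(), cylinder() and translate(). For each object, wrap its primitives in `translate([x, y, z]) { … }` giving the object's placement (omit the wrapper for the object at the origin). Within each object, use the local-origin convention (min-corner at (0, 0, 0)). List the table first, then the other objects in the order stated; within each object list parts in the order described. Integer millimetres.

translate([0, 0, 700]) cube([1081, 677, 36]);
translate([38, 38, 0]) cylinder(h = 700, r = 23);
translate([1043, 38, 0]) cylinder(h = 700, r = 23);
translate([38, 639, 0]) cylinder(h = 700, r = 23);
translate([1043, 639, 0]) cylinder(h = 700, r = 23);
translate([262, 273, 736]) {
  cube([557, 131, 25]);
  translate([0, 0, 25]) cube([557, 25, 301]);
  translate([0, 106, 25]) cube([557, 25, 301]);
  translate([0, 25, 25]) cube([25, 81, 301]);
  translate([532, 25, 25]) cube([25, 81, 301]);
}
translate([0, 827, 0]) {
  cube([30, 42, 1737]);
  translate([389, 0, 0]) cube([30, 42, 1737]);
  translate([30, 0, 316]) cube([359, 42, 25]);
  translate([30, 0, 579]) cube([359, 42, 25]);
  translate([30, 0, 842]) cube([359, 42, 25]);
  translate([30, 0, 1105]) cube([359, 42, 25]);
  translate([30, 0, 1368]) cube([359, 42, 25]);
  translate([30, 0, 1631]) cube([359, 42, 25]);
}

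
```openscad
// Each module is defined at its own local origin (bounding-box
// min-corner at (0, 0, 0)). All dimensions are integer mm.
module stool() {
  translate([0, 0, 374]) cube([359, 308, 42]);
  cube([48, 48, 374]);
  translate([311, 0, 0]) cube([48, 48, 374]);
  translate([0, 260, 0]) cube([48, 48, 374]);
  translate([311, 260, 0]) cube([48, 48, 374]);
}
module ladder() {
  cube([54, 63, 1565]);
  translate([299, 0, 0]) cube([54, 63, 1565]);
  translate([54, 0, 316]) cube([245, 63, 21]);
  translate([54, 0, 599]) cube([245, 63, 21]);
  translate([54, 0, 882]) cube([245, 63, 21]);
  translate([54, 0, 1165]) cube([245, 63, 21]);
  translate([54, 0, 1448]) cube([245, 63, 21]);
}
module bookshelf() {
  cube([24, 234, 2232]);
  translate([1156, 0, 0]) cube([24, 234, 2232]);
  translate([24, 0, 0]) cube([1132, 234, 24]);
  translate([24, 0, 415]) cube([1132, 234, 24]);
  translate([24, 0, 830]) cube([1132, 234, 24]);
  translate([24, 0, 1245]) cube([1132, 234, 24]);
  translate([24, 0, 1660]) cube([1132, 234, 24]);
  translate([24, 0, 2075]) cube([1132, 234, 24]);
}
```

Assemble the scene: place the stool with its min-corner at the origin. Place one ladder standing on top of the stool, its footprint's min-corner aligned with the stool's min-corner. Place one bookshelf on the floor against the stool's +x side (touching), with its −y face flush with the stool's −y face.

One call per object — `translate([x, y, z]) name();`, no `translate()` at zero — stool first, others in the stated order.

stool();
translate([0, 0, 416]) ladder();
translate([359, 0, 0]) bookshelf();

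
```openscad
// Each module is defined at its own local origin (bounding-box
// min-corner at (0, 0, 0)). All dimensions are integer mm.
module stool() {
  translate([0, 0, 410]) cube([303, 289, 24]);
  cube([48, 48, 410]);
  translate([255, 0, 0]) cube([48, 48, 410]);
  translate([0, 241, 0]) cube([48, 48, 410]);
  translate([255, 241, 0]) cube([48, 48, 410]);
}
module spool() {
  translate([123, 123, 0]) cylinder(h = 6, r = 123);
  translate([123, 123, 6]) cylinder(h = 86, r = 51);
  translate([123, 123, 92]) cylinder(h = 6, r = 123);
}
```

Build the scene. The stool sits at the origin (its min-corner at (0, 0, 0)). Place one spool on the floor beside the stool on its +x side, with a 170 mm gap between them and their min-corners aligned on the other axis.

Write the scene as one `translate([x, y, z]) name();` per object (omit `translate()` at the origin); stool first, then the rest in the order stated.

stool();
translate([473, 0, 0]) spool();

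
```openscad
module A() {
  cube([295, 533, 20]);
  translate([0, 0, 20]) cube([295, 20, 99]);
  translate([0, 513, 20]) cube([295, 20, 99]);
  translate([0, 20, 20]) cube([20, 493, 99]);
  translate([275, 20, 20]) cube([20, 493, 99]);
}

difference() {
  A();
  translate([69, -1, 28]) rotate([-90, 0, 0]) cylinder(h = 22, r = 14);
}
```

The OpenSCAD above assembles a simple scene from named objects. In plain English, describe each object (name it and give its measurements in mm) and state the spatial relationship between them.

A is an open-topped rectangular box: outside dimensions 295×533×119 mm, with a uniform wall and base thickness of 20 mm. The base is a full 295×533 slab on the floor; four walls sit on top of the base. The front and back walls (the −y and +y sides) span the full width; the two side walls fit between them.

The open box has a circular hole of radius 14 mm through its front wall, centred at (x = 69, z = 28).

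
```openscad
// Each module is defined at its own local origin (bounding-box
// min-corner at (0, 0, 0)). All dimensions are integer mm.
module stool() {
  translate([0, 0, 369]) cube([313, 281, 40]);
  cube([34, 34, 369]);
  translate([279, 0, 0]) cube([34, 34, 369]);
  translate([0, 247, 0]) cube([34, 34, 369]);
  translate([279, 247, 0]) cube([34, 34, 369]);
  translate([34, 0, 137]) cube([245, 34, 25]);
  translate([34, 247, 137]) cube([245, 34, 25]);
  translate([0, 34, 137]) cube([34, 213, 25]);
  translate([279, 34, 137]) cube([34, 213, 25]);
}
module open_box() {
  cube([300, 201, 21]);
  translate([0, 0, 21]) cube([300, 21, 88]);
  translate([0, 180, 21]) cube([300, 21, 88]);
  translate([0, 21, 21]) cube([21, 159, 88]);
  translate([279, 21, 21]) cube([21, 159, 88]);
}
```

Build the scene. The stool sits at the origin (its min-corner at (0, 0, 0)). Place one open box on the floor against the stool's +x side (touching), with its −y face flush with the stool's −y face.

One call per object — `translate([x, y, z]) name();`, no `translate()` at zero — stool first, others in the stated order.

stool();
translate([313, 0, 0]) open_box();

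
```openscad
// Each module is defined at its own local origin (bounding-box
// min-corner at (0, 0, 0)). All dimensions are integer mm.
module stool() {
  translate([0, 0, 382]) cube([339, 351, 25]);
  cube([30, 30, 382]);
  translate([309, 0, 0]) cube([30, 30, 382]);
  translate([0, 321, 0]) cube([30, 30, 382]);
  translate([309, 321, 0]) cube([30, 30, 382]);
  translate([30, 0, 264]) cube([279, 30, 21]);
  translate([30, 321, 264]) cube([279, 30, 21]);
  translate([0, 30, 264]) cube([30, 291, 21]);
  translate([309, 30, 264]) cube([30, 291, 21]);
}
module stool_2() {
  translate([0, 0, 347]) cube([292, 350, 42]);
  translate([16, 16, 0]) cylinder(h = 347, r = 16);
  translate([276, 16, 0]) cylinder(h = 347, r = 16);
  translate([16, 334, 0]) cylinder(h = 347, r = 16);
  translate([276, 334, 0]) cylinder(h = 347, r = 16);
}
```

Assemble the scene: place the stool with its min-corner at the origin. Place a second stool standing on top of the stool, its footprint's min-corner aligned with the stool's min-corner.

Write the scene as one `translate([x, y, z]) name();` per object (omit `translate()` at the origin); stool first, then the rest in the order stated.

stool();
translate([0, 0, 407]) stool_2();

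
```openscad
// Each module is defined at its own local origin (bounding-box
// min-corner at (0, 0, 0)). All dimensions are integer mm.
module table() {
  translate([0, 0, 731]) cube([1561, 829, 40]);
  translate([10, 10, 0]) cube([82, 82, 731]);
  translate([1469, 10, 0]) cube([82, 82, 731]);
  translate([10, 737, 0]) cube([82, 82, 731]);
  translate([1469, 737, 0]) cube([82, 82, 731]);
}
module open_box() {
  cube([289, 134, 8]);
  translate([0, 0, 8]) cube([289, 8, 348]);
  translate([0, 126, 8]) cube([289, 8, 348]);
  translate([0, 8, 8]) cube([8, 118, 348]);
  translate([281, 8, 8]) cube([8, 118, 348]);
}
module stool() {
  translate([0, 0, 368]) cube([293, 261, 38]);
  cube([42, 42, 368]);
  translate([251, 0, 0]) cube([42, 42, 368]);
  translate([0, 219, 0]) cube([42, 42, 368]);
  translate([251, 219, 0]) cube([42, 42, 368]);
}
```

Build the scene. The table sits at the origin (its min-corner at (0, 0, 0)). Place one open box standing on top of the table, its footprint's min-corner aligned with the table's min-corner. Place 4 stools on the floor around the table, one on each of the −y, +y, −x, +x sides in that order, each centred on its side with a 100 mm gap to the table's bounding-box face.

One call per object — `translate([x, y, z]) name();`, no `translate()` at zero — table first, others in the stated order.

table();
translate([0, 0, 771]) open_box();
translate([634, -361, 0]) stool();
translate([634, 929, 0]) stool();
translate([-393, 284, 0]) stool();
translate([1661, 284, 0]) stool();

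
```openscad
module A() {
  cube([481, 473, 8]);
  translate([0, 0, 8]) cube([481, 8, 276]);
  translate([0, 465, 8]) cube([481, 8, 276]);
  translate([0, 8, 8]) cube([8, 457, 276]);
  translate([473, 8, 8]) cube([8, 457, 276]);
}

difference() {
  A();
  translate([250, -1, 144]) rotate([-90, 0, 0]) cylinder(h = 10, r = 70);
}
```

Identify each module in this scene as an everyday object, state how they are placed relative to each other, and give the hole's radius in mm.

A is an open box. The open box has a circular hole through its front wall. The hole's radius is 70 mm.

The subtracted cylinder has r = 70 mm.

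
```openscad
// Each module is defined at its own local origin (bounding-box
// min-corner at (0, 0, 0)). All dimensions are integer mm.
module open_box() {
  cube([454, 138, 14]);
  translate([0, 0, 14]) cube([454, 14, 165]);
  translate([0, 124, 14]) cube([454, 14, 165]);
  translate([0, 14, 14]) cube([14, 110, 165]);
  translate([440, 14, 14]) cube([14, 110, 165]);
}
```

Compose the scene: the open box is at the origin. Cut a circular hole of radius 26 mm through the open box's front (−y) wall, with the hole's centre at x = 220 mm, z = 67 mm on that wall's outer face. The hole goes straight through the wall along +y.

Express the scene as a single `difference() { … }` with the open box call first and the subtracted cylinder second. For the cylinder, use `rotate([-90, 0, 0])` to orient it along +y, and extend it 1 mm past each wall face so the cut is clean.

difference() {
  open_box();
  translate([220, -1, 67]) rotate([-90, 0, 0]) cylinder(h = 16, r = 26);
}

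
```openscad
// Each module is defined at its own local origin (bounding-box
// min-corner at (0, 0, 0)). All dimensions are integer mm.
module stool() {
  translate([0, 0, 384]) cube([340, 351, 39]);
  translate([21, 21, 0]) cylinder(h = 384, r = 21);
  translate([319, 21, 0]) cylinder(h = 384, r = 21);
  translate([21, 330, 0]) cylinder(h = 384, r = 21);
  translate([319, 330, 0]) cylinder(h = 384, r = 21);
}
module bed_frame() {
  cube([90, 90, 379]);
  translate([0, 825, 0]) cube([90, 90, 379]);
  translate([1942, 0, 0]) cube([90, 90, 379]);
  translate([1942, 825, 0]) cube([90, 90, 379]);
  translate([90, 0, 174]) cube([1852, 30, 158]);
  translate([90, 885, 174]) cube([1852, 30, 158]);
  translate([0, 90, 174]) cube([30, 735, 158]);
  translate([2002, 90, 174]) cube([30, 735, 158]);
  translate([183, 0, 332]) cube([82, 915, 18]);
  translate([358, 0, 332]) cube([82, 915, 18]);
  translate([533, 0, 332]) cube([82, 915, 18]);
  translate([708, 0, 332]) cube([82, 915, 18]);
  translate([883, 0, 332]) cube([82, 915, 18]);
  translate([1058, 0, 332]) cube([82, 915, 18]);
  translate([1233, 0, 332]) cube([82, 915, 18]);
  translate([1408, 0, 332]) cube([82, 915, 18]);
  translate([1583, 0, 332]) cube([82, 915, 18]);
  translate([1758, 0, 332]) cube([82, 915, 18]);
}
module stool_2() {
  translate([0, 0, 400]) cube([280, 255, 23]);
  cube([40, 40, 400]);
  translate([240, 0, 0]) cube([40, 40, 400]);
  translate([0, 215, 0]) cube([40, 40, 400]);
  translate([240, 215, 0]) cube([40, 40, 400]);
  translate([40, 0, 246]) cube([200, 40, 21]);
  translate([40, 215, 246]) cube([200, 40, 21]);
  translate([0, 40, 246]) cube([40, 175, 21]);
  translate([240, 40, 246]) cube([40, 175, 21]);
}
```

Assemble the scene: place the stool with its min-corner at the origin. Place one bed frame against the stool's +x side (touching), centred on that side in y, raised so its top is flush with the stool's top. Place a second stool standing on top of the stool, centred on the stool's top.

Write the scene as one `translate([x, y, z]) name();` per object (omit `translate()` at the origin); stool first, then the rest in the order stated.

stool();
translate([340, -282, 44]) bed_frame();
translate([30, 48, 423]) stool_2();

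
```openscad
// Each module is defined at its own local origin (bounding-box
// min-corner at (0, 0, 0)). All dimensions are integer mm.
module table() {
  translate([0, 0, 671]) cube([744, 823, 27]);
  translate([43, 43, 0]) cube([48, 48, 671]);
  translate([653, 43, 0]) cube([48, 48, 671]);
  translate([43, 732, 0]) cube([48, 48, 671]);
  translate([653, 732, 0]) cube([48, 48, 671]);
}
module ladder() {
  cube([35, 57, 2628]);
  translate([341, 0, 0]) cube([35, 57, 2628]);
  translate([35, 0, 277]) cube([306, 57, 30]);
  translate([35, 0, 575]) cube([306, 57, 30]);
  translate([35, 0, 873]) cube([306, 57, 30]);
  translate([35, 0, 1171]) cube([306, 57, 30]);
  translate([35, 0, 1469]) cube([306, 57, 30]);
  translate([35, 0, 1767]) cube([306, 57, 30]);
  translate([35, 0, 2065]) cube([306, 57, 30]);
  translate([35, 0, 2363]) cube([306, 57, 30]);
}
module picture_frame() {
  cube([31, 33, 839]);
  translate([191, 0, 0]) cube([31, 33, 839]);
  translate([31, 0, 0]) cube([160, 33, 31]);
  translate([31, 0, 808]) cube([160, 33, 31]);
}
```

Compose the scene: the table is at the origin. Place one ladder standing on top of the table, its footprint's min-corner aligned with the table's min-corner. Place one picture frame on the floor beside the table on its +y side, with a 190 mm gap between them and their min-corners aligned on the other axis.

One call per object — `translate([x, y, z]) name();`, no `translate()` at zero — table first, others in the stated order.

table();
translate([0, 0, 698]) ladder();
translate([0, 1013, 0]) picture_frame();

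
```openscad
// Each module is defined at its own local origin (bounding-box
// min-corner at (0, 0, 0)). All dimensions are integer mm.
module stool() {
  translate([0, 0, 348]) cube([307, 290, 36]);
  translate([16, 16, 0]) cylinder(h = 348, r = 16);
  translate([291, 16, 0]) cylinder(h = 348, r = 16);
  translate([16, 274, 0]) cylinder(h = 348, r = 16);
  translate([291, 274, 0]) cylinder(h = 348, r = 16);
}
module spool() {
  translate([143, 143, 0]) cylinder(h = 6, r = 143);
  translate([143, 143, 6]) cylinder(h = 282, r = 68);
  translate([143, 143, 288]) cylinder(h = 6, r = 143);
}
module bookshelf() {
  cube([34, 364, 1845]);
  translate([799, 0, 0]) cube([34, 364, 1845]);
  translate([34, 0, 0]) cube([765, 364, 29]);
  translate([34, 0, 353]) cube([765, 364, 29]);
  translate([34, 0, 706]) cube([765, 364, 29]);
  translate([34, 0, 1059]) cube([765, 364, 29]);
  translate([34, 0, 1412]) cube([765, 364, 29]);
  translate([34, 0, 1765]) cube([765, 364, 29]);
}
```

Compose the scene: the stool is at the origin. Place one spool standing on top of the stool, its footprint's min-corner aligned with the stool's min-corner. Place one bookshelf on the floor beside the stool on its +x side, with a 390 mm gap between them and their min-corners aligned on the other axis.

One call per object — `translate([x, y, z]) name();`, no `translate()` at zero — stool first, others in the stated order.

stool();
translate([0, 0, 384]) spool();
translate([697, 0, 0]) bookshelf();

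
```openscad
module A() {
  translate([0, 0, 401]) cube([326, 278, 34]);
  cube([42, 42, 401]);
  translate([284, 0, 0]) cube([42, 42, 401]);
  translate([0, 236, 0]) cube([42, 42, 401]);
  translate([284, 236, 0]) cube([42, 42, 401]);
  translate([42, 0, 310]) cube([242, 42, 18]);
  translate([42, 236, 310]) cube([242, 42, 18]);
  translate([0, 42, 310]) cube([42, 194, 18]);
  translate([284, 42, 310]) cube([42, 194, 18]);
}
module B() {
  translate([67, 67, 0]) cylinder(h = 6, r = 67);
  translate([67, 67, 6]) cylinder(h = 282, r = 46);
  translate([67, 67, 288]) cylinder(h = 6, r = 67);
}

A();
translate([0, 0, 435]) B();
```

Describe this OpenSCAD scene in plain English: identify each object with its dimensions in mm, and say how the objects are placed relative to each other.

A is a four-legged stool. The seat is a 326×278×34 mm slab whose top surface is at z = 435 mm; four square legs, each 42×42 mm in cross-section, run from the floor (z = 0) to the underside of the seat, each flush with a corner of the seat. Four stretchers, 42 mm wide and 18 mm tall, connect adjacent legs with their undersides at z = 310 mm, each running between the inner faces of the legs it joins and aligned with the legs' outer faces on the other axis.

B is a spool: two coaxial disc flanges of radius 67 mm and thickness 6 mm, joined by a core cylinder of radius 46 mm and height 282 mm. The lower flange rests on z = 0 and the three cylinders share a vertical axis.

The spool is on top of the stool.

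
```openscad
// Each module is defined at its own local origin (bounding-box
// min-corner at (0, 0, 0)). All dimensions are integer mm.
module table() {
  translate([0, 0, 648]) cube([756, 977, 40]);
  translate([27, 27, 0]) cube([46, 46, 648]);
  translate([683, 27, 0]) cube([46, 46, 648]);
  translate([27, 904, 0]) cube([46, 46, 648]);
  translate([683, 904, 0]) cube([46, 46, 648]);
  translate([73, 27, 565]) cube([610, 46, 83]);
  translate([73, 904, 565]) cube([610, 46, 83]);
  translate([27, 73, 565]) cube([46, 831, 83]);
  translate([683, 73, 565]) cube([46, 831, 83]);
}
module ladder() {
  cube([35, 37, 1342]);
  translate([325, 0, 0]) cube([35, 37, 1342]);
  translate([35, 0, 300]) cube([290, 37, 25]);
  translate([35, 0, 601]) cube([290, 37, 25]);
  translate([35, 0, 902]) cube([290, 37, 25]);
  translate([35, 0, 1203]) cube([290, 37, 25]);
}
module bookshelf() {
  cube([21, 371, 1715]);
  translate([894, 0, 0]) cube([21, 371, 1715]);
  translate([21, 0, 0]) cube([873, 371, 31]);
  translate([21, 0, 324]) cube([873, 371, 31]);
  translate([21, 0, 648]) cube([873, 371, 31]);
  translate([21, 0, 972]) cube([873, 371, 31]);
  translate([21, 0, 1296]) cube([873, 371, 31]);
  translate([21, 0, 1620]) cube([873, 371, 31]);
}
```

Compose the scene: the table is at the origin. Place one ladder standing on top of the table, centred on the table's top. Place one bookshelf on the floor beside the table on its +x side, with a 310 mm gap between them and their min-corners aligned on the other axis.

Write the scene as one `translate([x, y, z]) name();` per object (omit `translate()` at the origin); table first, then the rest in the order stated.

table();
translate([198, 470, 688]) ladder();
translate([1066, 0, 0]) bookshelf();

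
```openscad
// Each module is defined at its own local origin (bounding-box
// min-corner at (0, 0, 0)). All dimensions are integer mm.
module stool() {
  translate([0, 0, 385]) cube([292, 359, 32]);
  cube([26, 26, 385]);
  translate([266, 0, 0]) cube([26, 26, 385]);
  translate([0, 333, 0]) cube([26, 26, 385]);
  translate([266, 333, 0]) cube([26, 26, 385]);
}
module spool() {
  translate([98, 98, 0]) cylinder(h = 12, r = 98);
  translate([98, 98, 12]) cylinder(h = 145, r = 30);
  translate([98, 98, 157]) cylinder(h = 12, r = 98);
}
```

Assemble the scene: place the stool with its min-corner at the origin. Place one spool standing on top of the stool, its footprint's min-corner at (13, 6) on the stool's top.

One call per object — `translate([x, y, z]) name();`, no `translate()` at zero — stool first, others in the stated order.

stool();
translate([13, 6, 417]) spool();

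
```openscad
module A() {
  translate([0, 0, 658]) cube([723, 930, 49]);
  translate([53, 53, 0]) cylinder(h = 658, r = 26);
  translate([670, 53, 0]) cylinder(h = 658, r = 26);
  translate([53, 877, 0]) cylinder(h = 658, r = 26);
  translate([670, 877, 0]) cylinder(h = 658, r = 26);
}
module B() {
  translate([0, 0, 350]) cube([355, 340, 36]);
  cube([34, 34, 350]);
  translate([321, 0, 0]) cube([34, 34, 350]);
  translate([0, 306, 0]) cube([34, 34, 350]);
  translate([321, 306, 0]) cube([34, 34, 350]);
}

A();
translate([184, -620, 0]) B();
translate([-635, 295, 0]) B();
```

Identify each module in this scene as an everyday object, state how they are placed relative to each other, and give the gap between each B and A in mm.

A is a table. B is a stool. Two stools sit around the table at the −y, −x sides. The gap between each stool and the table is 280 mm.

Each stool's nearest face is 280 mm from the table's bounding box.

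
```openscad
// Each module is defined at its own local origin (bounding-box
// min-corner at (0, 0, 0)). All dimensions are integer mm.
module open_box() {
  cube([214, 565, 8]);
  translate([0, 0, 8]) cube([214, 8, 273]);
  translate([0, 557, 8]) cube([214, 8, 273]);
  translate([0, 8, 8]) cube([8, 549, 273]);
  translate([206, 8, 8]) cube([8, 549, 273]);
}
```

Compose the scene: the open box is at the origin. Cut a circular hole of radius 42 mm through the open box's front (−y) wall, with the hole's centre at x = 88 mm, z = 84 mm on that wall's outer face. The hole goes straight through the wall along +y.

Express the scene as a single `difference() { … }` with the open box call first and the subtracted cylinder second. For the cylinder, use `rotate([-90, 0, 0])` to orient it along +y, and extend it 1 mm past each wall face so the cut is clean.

difference() {
  open_box();
  translate([88, -1, 84]) rotate([-90, 0, 0]) cylinder(h = 10, r = 42);
}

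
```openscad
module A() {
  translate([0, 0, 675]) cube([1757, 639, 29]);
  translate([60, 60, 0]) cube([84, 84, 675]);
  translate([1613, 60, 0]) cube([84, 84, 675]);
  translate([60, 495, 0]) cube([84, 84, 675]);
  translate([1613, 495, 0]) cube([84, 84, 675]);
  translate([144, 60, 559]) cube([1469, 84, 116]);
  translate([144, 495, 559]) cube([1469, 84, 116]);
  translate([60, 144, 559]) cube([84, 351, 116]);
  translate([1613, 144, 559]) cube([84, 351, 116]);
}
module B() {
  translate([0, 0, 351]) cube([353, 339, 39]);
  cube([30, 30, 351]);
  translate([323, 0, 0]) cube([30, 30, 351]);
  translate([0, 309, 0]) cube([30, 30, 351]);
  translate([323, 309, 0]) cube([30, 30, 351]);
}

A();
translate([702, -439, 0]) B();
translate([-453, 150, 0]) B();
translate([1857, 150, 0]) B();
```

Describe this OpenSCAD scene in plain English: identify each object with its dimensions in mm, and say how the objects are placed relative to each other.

A is a rectangular dining table. The top is 1757×639×29 mm with its upper surface at z = 704 mm. It stands on four 84×84 mm square legs, each inset 60 mm from the nearest pair of top edges, running from the floor to the underside of the top. Four apron rails, 84 mm thick and 116 mm tall, run between adjacent legs with their top edges flush with the underside of the top and their outer faces flush with the legs' outer faces.

B is a four-legged stool. The seat is a 353×339×39 mm slab whose top surface is at z = 390 mm; four square legs, each 30×30 mm in cross-section, run from the floor (z = 0) to the underside of the seat, each flush with a corner of the seat.

Three stools sit around the table at the −y, −x, +x sides.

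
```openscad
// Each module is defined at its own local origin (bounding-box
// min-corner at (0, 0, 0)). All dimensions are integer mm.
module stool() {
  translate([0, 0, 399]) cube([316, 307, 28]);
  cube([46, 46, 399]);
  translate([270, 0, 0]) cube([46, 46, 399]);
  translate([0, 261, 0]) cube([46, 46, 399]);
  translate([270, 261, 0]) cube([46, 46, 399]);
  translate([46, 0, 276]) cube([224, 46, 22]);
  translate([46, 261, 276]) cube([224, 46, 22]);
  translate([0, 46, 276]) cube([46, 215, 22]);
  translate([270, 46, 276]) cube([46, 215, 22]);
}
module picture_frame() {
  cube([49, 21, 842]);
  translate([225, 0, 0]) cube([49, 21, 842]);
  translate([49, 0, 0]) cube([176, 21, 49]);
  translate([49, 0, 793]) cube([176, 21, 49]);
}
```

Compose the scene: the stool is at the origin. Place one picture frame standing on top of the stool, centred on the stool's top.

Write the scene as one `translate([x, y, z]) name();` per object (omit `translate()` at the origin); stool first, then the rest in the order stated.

stool();
translate([21, 143, 427]) picture_frame();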